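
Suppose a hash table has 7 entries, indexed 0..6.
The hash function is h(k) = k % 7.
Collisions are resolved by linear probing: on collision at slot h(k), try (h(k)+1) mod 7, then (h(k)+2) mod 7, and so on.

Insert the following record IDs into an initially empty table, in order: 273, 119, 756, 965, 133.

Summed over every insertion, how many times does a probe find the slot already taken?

6

273 hashes to 0; slot 0 is free → place at 0.
119 hashes to 0; 0 taken → place at 1.
756 hashes to 0; 0,1 taken → place at 2.
965 hashes to 6; slot 6 is free → place at 6.
133 hashes to 0; 0,1,2 taken → place at 3.
Table: [273, 119, 756, 133, —, —, 965]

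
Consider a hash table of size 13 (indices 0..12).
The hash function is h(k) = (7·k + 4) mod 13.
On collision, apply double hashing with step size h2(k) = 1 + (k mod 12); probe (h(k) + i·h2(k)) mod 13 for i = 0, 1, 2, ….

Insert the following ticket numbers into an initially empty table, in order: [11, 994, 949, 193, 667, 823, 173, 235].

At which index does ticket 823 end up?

11 hashes to 3; slot 3 is free -> place at 3.
994 hashes to 7; slot 7 is free -> place at 7.
949 hashes to 4; slot 4 is free -> place at 4.
193 hashes to 3, h2=2; 3 taken -> place at 5.
667 hashes to 6; slot 6 is free -> place at 6.
823 hashes to 6, h2=8; 6 taken -> place at 1.
173 hashes to 6, h2=6; 6 taken -> place at 12.
235 hashes to 11; slot 11 is free -> place at 11.
Table: [∅, 823, ∅, 11, 949, 193, 667, 994, ∅, ∅, ∅, 235, 173]

1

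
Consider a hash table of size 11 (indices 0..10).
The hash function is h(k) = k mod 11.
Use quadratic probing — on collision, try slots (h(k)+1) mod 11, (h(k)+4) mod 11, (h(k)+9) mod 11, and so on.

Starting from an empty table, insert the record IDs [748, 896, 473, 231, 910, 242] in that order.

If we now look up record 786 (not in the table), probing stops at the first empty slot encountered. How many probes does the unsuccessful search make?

2

748 hashes to 0; slot 0 is free => place at 0.
896 hashes to 5; slot 5 is free => place at 5.
473 hashes to 0; 0 taken => place at 1.
231 hashes to 0; 0,1 taken => place at 4.
910 hashes to 8; slot 8 is free => place at 8.
242 hashes to 0; 0,1,4 taken => place at 9.
Table: [748, 473, _, _, 231, 896, _, _, 910, 242, _]
Lookup 786: h=5, probe 5,6 → slot 6 empty, not found.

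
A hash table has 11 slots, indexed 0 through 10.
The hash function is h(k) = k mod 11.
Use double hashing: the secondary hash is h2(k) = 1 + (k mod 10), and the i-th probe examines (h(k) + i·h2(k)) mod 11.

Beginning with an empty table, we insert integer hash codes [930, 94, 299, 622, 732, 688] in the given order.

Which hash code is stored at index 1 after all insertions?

930: h=6 => slot 6
94: h=6, h2=5, probe 6,0 => slot 0
299: h=2 => slot 2
622: h=6, h2=3, probe 6,9 => slot 9
732: h=6, h2=3, probe 6,9,1 => slot 1
688: h=6, h2=9, probe 6,4 => slot 4
Table: [94, 732, 299, -, 688, -, 930, -, -, 622, -]

732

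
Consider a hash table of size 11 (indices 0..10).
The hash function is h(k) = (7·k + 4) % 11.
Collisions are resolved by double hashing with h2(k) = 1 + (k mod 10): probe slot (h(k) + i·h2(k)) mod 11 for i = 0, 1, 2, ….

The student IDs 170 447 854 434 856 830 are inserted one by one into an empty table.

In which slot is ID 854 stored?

3

170: h=6 -> slot 6
447: h=9 -> slot 9
854: h=9, h2=5, probe 9,3 -> slot 3
434: h=6, h2=5, probe 6,0 -> slot 0
856: h=1 -> slot 1
830: h=6, h2=1, probe 6,7 -> slot 7
Table: [434, 856, ., 854, ., ., 170, 830, ., 447, .]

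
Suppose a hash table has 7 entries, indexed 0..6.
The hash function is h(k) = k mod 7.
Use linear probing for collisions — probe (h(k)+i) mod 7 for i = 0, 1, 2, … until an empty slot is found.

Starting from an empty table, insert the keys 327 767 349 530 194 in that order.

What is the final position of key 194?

1

Insert 327: h=5, slot 5 empty -> index 5.
Insert 767: h=4, slot 4 empty -> index 4.
Insert 349: h=6, slot 6 empty -> index 6.
Insert 530: h=5, slots 5,6 occupied -> index 0.
Insert 194: h=5, slots 5,6,0 occupied -> index 1.
Table: [530, 194, -, -, 767, 327, 349]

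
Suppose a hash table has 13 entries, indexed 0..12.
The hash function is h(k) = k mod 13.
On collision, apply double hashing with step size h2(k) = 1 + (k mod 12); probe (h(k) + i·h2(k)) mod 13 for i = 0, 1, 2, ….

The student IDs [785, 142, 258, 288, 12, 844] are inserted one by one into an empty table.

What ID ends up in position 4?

844

Insert 785: h=5, slot 5 empty => index 5.
Insert 142: h=12, slot 12 empty => index 12.
Insert 258: h=11, slot 11 empty => index 11.
Insert 288: h=2, slot 2 empty => index 2.
Insert 12: h=12, h2=1, slot 12 occupied => index 0.
Insert 844: h=12, h2=5, slot 12 occupied => index 4.
Table: [12, ∅, 288, ∅, 844, 785, ∅, ∅, ∅, ∅, ∅, 258, 142]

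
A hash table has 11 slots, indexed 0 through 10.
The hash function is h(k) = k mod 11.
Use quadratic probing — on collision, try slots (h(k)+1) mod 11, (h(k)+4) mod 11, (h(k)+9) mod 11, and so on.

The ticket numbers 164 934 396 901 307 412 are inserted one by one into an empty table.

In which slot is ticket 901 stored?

164: h=10 => slot 10
934: h=10, probe 10,0 => slot 0
396: h=0, probe 0,1 => slot 1
901: h=10, probe 10,0,3 => slot 3
307: h=10, probe 10,0,3,8 => slot 8
412: h=5 => slot 5
Table: [934, 396, ∅, 901, ∅, 412, ∅, ∅, 307, ∅, 164]

3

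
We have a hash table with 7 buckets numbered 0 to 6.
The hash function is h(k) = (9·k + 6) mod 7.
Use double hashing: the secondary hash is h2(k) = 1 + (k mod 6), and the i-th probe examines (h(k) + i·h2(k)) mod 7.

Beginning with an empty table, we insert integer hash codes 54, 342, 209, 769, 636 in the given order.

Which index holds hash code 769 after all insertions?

6

54 hashes to 2; slot 2 is free => place at 2.
342 hashes to 4; slot 4 is free => place at 4.
209 hashes to 4, h2=6; 4 taken => place at 3.
769 hashes to 4, h2=2; 4 taken => place at 6.
636 hashes to 4, h2=1; 4 taken => place at 5.
Table: [., ., 54, 209, 342, 636, 769]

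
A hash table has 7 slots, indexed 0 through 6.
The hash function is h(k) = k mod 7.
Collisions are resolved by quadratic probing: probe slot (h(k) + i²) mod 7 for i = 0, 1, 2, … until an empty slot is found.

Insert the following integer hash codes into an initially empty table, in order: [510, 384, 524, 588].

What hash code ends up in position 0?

384

510: h=6 → slot 6
384: h=6, probe 6,0 → slot 0
524: h=6, probe 6,0,3 → slot 3
588: h=0, probe 0,1 → slot 1
Table: [384, 588, _, 524, _, _, 510]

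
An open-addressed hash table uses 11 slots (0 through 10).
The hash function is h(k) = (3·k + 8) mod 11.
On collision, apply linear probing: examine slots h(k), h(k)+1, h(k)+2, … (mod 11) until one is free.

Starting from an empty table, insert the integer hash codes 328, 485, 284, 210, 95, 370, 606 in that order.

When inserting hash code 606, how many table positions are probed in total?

5

328 hashes to 2; slot 2 is free => place at 2.
485 hashes to 0; slot 0 is free => place at 0.
284 hashes to 2; 2 taken => place at 3.
210 hashes to 0; 0 taken => place at 1.
95 hashes to 7; slot 7 is free => place at 7.
370 hashes to 7; 7 taken => place at 8.
606 hashes to 0; 0,1,2,3 taken => place at 4.
Table: [485, 210, 328, 284, 606, _, _, 95, 370, _, _]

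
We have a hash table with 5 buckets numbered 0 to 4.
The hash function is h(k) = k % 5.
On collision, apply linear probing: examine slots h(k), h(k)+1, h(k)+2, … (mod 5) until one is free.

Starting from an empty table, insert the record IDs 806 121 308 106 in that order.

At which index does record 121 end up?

806 hashes to 1; slot 1 is free → place at 1.
121 hashes to 1; 1 taken → place at 2.
308 hashes to 3; slot 3 is free → place at 3.
106 hashes to 1; 1,2,3 taken → place at 4.
Table: [∅, 806, 121, 308, 106]

2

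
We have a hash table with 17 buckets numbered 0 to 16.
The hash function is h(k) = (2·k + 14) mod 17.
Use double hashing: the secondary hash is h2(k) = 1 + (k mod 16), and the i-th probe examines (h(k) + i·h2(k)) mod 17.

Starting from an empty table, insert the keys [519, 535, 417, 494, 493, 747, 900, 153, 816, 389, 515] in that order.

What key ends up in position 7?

153

Insert 519: h=15, slot 15 empty => index 15.
Insert 535: h=13, slot 13 empty => index 13.
Insert 417: h=15, h2=2, slot 15 occupied => index 0.
Insert 494: h=16, slot 16 empty => index 16.
Insert 493: h=14, slot 14 empty => index 14.
Insert 747: h=12, slot 12 empty => index 12.
Insert 900: h=12, h2=5, slots 12,0 occupied => index 5.
Insert 153: h=14, h2=10, slot 14 occupied => index 7.
Insert 816: h=14, h2=1, slots 14,15,16,0 occupied => index 1.
Insert 389: h=10, slot 10 empty => index 10.
Insert 515: h=7, h2=4, slot 7 occupied => index 11.
Table: [417, 816, _, _, _, 900, _, 153, _, _, 389, 515, 747, 535, 493, 519, 494]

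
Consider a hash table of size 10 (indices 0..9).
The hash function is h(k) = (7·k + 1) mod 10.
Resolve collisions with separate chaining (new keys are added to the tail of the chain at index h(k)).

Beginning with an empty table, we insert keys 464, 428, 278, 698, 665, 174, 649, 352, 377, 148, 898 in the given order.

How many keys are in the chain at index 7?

464 → bucket 9
428 → bucket 7
278 → bucket 7 (collision)
698 → bucket 7 (collision)
665 → bucket 6
174 → bucket 9 (collision)
649 → bucket 4
352 → bucket 5
377 → bucket 0
148 → bucket 7 (collision)
898 → bucket 7 (collision)
Final buckets:
0: 377
1: _
2: _
3: _
4: 649
5: 352
6: 665
7: 428 -> 278 -> 698 -> 148 -> 898
8: _
9: 464 -> 174

5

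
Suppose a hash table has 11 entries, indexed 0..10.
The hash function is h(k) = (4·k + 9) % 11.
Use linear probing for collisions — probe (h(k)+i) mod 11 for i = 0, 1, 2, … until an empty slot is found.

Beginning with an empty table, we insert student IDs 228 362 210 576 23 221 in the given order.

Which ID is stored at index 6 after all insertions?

221

228: h=8 => slot 8
362: h=5 => slot 5
210: h=2 => slot 2
576: h=3 => slot 3
23: h=2, probe 2,3,4 => slot 4
221: h=2, probe 2,3,4,5,6 => slot 6
Table: [—, —, 210, 576, 23, 362, 221, —, 228, —, —]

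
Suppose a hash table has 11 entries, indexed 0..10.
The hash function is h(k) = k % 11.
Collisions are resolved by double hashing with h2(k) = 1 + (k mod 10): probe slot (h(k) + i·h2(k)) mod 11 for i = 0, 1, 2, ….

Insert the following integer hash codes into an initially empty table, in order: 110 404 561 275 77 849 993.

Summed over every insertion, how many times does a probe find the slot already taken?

5

Insert 110: h=0, slot 0 empty => index 0.
Insert 404: h=8, slot 8 empty => index 8.
Insert 561: h=0, h2=2, slot 0 occupied => index 2.
Insert 275: h=0, h2=6, slot 0 occupied => index 6.
Insert 77: h=0, h2=8, slots 0,8 occupied => index 5.
Insert 849: h=2, h2=10, slot 2 occupied => index 1.
Insert 993: h=3, slot 3 empty => index 3.
Table: [110, 849, 561, 993, ., 77, 275, ., 404, ., .]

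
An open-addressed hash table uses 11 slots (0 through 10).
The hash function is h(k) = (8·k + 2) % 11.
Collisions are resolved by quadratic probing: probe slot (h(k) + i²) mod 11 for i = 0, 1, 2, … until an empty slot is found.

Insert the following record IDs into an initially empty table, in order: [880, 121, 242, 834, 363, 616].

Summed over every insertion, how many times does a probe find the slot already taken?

Insert 880: h=2, slot 2 empty => index 2.
Insert 121: h=2, slot 2 occupied => index 3.
Insert 242: h=2, slots 2,3 occupied => index 6.
Insert 834: h=8, slot 8 empty => index 8.
Insert 363: h=2, slots 2,3,6 occupied => index 0.
Insert 616: h=2, slots 2,3,6,0 occupied => index 7.
Table: [363, _, 880, 121, _, _, 242, 616, 834, _, _]

10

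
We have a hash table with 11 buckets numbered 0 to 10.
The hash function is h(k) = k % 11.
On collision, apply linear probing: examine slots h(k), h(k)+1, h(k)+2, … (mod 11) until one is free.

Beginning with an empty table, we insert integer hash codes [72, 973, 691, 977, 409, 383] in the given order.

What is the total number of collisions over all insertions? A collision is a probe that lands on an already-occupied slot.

3

72: h=6 => slot 6
973: h=5 => slot 5
691: h=9 => slot 9
977: h=9, probe 9,10 => slot 10
409: h=2 => slot 2
383: h=9, probe 9,10,0 => slot 0
Table: [383, ., 409, ., ., 973, 72, ., ., 691, 977]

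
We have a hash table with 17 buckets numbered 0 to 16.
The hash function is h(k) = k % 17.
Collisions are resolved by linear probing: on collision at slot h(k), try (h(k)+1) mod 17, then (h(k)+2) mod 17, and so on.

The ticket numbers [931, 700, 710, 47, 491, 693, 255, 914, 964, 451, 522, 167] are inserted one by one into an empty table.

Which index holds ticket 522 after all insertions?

Insert 931: h=13, slot 13 empty -> index 13.
Insert 700: h=3, slot 3 empty -> index 3.
Insert 710: h=13, slot 13 occupied -> index 14.
Insert 47: h=13, slots 13,14 occupied -> index 15.
Insert 491: h=15, slot 15 occupied -> index 16.
Insert 693: h=13, slots 13,14,15,16 occupied -> index 0.
Insert 255: h=0, slot 0 occupied -> index 1.
Insert 914: h=13, slots 13,14,15,16,0,1 occupied -> index 2.
Insert 964: h=12, slot 12 empty -> index 12.
Insert 451: h=9, slot 9 empty -> index 9.
Insert 522: h=12, slots 12,13,14,15,16,0,1,2,3 occupied -> index 4.
Insert 167: h=14, slots 14,15,16,0,1,2,3,4 occupied -> index 5.
Table: [693, 255, 914, 700, 522, 167, ., ., ., 451, ., ., 964, 931, 710, 47, 491]

4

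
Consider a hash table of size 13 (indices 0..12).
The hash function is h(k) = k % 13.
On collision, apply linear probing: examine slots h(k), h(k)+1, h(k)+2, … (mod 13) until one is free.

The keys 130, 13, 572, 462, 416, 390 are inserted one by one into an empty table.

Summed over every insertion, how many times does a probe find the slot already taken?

10

130 hashes to 0; slot 0 is free -> place at 0.
13 hashes to 0; 0 taken -> place at 1.
572 hashes to 0; 0,1 taken -> place at 2.
462 hashes to 7; slot 7 is free -> place at 7.
416 hashes to 0; 0,1,2 taken -> place at 3.
390 hashes to 0; 0,1,2,3 taken -> place at 4.
Table: [130, 13, 572, 416, 390, _, _, 462, _, _, _, _, _]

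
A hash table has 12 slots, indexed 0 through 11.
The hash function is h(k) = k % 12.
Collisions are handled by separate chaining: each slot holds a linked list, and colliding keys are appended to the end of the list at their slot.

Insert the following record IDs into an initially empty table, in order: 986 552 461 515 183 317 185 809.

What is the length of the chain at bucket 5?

4

986 -> bucket 2
552 -> bucket 0
461 -> bucket 5
515 -> bucket 11
183 -> bucket 3
317 -> bucket 5 (collision)
185 -> bucket 5 (collision)
809 -> bucket 5 (collision)
Final buckets:
0: 552
1: ∅
2: 986
3: 183
4: ∅
5: 461 -> 317 -> 185 -> 809
6: ∅
7: ∅
8: ∅
9: ∅
10: ∅
11: 515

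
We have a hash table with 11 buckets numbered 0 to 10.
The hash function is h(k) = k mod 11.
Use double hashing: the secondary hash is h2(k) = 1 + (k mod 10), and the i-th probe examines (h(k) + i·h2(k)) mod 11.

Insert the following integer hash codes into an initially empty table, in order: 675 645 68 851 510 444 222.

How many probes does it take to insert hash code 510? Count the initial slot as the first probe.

2

675 hashes to 4; slot 4 is free → place at 4.
645 hashes to 7; slot 7 is free → place at 7.
68 hashes to 2; slot 2 is free → place at 2.
851 hashes to 4, h2=2; 4 taken → place at 6.
510 hashes to 4, h2=1; 4 taken → place at 5.
444 hashes to 4, h2=5; 4 taken → place at 9.
222 hashes to 2, h2=3; 2,5 taken → place at 8.
Table: [-, -, 68, -, 675, 510, 851, 645, 222, 444, -]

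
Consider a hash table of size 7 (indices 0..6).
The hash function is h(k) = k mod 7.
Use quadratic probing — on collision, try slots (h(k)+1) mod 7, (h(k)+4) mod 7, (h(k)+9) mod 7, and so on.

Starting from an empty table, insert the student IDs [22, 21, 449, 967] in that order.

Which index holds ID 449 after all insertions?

22 hashes to 1; slot 1 is free → place at 1.
21 hashes to 0; slot 0 is free → place at 0.
449 hashes to 1; 1 taken → place at 2.
967 hashes to 1; 1,2 taken → place at 5.
Table: [21, 22, 449, ∅, ∅, 967, ∅]

2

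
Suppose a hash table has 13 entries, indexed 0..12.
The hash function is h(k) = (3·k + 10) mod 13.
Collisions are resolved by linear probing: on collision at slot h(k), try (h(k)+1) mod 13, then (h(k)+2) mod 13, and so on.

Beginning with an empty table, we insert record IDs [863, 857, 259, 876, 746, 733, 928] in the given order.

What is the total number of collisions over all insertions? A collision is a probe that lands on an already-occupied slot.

11

863: h=12 -> slot 12
857: h=7 -> slot 7
259: h=7, probe 7,8 -> slot 8
876: h=12, probe 12,0 -> slot 0
746: h=12, probe 12,0,1 -> slot 1
733: h=12, probe 12,0,1,2 -> slot 2
928: h=12, probe 12,0,1,2,3 -> slot 3
Table: [876, 746, 733, 928, -, -, -, 857, 259, -, -, -, 863]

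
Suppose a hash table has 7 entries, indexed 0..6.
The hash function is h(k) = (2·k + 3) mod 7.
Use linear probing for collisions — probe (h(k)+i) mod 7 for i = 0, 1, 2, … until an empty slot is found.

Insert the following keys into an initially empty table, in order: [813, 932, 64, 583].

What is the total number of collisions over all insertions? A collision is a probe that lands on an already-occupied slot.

4

813 hashes to 5; slot 5 is free => place at 5.
932 hashes to 5; 5 taken => place at 6.
64 hashes to 5; 5,6 taken => place at 0.
583 hashes to 0; 0 taken => place at 1.
Table: [64, 583, -, -, -, 813, 932]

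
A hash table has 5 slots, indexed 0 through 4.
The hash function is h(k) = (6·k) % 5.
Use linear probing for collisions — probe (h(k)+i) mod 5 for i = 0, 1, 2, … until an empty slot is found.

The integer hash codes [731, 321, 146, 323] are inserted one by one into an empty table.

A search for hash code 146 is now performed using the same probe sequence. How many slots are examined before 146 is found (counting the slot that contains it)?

731 hashes to 1; slot 1 is free → place at 1.
321 hashes to 1; 1 taken → place at 2.
146 hashes to 1; 1,2 taken → place at 3.
323 hashes to 3; 3 taken → place at 4.
Table: [_, 731, 321, 146, 323]
Lookup 146: h=1, probe 1,2,3 → found at 3.

3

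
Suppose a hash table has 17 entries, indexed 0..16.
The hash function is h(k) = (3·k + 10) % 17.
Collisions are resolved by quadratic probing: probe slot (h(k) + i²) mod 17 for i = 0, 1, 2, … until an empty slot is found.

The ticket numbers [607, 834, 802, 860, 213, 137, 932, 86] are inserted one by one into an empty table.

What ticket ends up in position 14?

137

Insert 607: h=12, slot 12 empty -> index 12.
Insert 834: h=13, slot 13 empty -> index 13.
Insert 802: h=2, slot 2 empty -> index 2.
Insert 860: h=6, slot 6 empty -> index 6.
Insert 213: h=3, slot 3 empty -> index 3.
Insert 137: h=13, slot 13 occupied -> index 14.
Insert 932: h=1, slot 1 empty -> index 1.
Insert 86: h=13, slots 13,14 occupied -> index 0.
Table: [86, 932, 802, 213, -, -, 860, -, -, -, -, -, 607, 834, 137, -, -]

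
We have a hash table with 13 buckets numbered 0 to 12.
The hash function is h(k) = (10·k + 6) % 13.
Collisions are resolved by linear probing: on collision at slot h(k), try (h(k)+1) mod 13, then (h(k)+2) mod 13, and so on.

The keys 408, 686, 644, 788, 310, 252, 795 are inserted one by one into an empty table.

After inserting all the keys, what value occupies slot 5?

252

408 hashes to 4; slot 4 is free -> place at 4.
686 hashes to 2; slot 2 is free -> place at 2.
644 hashes to 11; slot 11 is free -> place at 11.
788 hashes to 8; slot 8 is free -> place at 8.
310 hashes to 12; slot 12 is free -> place at 12.
252 hashes to 4; 4 taken -> place at 5.
795 hashes to 0; slot 0 is free -> place at 0.
Table: [795, ∅, 686, ∅, 408, 252, ∅, ∅, 788, ∅, ∅, 644, 310]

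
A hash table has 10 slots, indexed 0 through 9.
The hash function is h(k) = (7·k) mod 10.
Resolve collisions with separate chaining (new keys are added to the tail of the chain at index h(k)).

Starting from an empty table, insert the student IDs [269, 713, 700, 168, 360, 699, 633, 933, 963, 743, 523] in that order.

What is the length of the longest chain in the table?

6

269 → bucket 3
713 → bucket 1
700 → bucket 0
168 → bucket 6
360 → bucket 0 (collision)
699 → bucket 3 (collision)
633 → bucket 1 (collision)
933 → bucket 1 (collision)
963 → bucket 1 (collision)
743 → bucket 1 (collision)
523 → bucket 1 (collision)
Final buckets:
0: 700 -> 360
1: 713 -> 633 -> 933 -> 963 -> 743 -> 523
2: _
3: 269 -> 699
4: _
5: _
6: 168
7: _
8: _
9: _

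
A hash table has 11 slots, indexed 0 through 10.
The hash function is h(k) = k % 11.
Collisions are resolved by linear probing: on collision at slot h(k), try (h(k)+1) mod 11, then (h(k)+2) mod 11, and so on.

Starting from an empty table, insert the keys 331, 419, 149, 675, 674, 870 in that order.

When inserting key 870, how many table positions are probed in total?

5

331 hashes to 1; slot 1 is free → place at 1.
419 hashes to 1; 1 taken → place at 2.
149 hashes to 6; slot 6 is free → place at 6.
675 hashes to 4; slot 4 is free → place at 4.
674 hashes to 3; slot 3 is free → place at 3.
870 hashes to 1; 1,2,3,4 taken → place at 5.
Table: [—, 331, 419, 674, 675, 870, 149, —, —, —, —]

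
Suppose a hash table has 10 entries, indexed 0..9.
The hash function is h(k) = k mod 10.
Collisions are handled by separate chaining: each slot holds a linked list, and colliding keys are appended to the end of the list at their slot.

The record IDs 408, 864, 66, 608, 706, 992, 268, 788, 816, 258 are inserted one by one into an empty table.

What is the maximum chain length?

408 -> bucket 8
864 -> bucket 4
66 -> bucket 6
608 -> bucket 8 (collision)
706 -> bucket 6 (collision)
992 -> bucket 2
268 -> bucket 8 (collision)
788 -> bucket 8 (collision)
816 -> bucket 6 (collision)
258 -> bucket 8 (collision)
Final buckets:
0: _
1: _
2: 992
3: _
4: 864
5: _
6: 66 -> 706 -> 816
7: _
8: 408 -> 608 -> 268 -> 788 -> 258
9: _

5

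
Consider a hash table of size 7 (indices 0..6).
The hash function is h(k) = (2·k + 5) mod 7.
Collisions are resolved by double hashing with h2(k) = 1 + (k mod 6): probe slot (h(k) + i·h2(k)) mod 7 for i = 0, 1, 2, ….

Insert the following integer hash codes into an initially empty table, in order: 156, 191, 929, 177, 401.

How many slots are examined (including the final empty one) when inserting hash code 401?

156 hashes to 2; slot 2 is free => place at 2.
191 hashes to 2, h2=6; 2 taken => place at 1.
929 hashes to 1, h2=6; 1 taken => place at 0.
177 hashes to 2, h2=4; 2 taken => place at 6.
401 hashes to 2, h2=6; 2,1,0,6 taken => place at 5.
Table: [929, 191, 156, ∅, ∅, 401, 177]

5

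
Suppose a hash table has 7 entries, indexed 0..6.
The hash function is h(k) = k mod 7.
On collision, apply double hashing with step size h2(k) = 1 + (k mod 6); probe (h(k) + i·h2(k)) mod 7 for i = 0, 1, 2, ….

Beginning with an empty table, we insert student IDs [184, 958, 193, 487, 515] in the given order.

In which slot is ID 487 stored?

Insert 184: h=2, slot 2 empty => index 2.
Insert 958: h=6, slot 6 empty => index 6.
Insert 193: h=4, slot 4 empty => index 4.
Insert 487: h=4, h2=2, slots 4,6 occupied => index 1.
Insert 515: h=4, h2=6, slot 4 occupied => index 3.
Table: [∅, 487, 184, 515, 193, ∅, 958]

1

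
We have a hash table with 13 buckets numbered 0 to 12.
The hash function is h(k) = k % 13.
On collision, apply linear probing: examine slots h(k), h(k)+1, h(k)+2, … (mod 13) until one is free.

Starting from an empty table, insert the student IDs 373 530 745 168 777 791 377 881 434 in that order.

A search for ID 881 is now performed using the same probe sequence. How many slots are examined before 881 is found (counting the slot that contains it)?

6

373: h=9 → slot 9
530: h=10 → slot 10
745: h=4 → slot 4
168: h=12 → slot 12
777: h=10, probe 10,11 → slot 11
791: h=11, probe 11,12,0 → slot 0
377: h=0, probe 0,1 → slot 1
881: h=10, probe 10,11,12,0,1,2 → slot 2
434: h=5 → slot 5
Table: [791, 377, 881, ., 745, 434, ., ., ., 373, 530, 777, 168]
Lookup 881: h=10, probe 10,11,12,0,1,2 → found at 2.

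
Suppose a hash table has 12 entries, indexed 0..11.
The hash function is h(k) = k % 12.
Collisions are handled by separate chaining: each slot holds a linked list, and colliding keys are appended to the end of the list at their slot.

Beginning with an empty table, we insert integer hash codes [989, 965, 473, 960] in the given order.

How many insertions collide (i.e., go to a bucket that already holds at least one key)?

989 → bucket 5
965 → bucket 5 (collision)
473 → bucket 5 (collision)
960 → bucket 0
Final buckets:
0: 960
1: -
2: -
3: -
4: -
5: 989 -> 965 -> 473
6: -
7: -
8: -
9: -
10: -
11: -

2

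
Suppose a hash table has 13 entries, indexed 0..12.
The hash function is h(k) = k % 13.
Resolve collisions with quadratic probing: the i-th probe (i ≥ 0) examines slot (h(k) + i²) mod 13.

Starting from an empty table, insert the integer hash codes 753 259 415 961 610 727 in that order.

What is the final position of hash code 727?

11

753 hashes to 12; slot 12 is free -> place at 12.
259 hashes to 12; 12 taken -> place at 0.
415 hashes to 12; 12,0 taken -> place at 3.
961 hashes to 12; 12,0,3 taken -> place at 8.
610 hashes to 12; 12,0,3,8 taken -> place at 2.
727 hashes to 12; 12,0,3,8,2 taken -> place at 11.
Table: [259, -, 610, 415, -, -, -, -, 961, -, -, 727, 753]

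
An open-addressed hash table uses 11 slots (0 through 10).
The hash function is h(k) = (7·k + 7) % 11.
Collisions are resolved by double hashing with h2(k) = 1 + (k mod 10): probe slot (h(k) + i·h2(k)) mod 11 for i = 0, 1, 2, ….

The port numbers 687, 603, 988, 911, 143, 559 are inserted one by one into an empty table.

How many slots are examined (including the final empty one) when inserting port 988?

Insert 687: h=9, slot 9 empty -> index 9.
Insert 603: h=4, slot 4 empty -> index 4.
Insert 988: h=4, h2=9, slot 4 occupied -> index 2.
Insert 911: h=4, h2=2, slot 4 occupied -> index 6.
Insert 143: h=7, slot 7 empty -> index 7.
Insert 559: h=4, h2=10, slot 4 occupied -> index 3.
Table: [_, _, 988, 559, 603, _, 911, 143, _, 687, _]

2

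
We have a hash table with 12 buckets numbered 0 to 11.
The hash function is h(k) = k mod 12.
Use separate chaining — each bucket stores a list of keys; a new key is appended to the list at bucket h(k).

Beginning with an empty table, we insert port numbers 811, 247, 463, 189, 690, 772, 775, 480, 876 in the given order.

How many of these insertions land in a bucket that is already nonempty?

Insert 811: h=7, bucket 7 empty → new chain.
Insert 247: h=7, bucket 7 nonempty → append to chain.
Insert 463: h=7, bucket 7 nonempty → append to chain.
Insert 189: h=9, bucket 9 empty → new chain.
Insert 690: h=6, bucket 6 empty → new chain.
Insert 772: h=4, bucket 4 empty → new chain.
Insert 775: h=7, bucket 7 nonempty → append to chain.
Insert 480: h=0, bucket 0 empty → new chain.
Insert 876: h=0, bucket 0 nonempty → append to chain.
Final buckets:
0: 480 -> 876
1: -
2: -
3: -
4: 772
5: -
6: 690
7: 811 -> 247 -> 463 -> 775
8: -
9: 189
10: -
11: -

4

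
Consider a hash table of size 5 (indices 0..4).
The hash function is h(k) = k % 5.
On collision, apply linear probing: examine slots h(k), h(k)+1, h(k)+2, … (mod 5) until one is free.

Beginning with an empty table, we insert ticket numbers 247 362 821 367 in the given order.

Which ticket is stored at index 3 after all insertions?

362

247 hashes to 2; slot 2 is free -> place at 2.
362 hashes to 2; 2 taken -> place at 3.
821 hashes to 1; slot 1 is free -> place at 1.
367 hashes to 2; 2,3 taken -> place at 4.
Table: [., 821, 247, 362, 367]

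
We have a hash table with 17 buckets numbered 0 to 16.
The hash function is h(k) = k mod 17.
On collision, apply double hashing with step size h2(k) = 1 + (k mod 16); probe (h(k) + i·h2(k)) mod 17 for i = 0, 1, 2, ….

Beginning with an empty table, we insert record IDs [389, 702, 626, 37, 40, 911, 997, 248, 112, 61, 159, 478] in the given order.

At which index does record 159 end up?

4

389: h=15 -> slot 15
702: h=5 -> slot 5
626: h=14 -> slot 14
37: h=3 -> slot 3
40: h=6 -> slot 6
911: h=10 -> slot 10
997: h=11 -> slot 11
248: h=10, h2=9, probe 10,2 -> slot 2
112: h=10, h2=1, probe 10,11,12 -> slot 12
61: h=10, h2=14, probe 10,7 -> slot 7
159: h=6, h2=16, probe 6,5,4 -> slot 4
478: h=2, h2=15, probe 2,0 -> slot 0
Table: [478, —, 248, 37, 159, 702, 40, 61, —, —, 911, 997, 112, —, 626, 389, —]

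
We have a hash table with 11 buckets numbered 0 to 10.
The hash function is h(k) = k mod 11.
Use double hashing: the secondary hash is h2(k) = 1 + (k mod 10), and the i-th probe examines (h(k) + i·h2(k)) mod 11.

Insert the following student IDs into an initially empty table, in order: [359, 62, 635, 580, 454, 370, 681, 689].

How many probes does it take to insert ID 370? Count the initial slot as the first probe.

5

359 hashes to 7; slot 7 is free → place at 7.
62 hashes to 7, h2=3; 7 taken → place at 10.
635 hashes to 8; slot 8 is free → place at 8.
580 hashes to 8, h2=1; 8 taken → place at 9.
454 hashes to 3; slot 3 is free → place at 3.
370 hashes to 7, h2=1; 7,8,9,10 taken → place at 0.
681 hashes to 10, h2=2; 10 taken → place at 1.
689 hashes to 7, h2=10; 7 taken → place at 6.
Table: [370, 681, -, 454, -, -, 689, 359, 635, 580, 62]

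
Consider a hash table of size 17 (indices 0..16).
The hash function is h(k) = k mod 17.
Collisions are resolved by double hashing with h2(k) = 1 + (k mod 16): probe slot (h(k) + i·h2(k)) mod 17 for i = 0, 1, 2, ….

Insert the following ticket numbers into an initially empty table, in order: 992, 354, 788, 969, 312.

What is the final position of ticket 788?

992: h=6 → slot 6
354: h=14 → slot 14
788: h=6, h2=5, probe 6,11 → slot 11
969: h=0 → slot 0
312: h=6, h2=9, probe 6,15 → slot 15
Table: [969, ., ., ., ., ., 992, ., ., ., ., 788, ., ., 354, 312, .]

11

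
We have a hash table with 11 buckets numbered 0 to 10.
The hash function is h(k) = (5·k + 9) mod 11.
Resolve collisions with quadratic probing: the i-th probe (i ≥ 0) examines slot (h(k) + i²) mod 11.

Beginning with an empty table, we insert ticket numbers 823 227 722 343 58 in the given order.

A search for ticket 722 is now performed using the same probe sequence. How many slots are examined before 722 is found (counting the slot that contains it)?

Insert 823: h=10, slot 10 empty → index 10.
Insert 227: h=0, slot 0 empty → index 0.
Insert 722: h=0, slot 0 occupied → index 1.
Insert 343: h=8, slot 8 empty → index 8.
Insert 58: h=2, slot 2 empty → index 2.
Table: [227, 722, 58, —, —, —, —, —, 343, —, 823]
Lookup 722: h=0, probe 0,1 → found at 1.

2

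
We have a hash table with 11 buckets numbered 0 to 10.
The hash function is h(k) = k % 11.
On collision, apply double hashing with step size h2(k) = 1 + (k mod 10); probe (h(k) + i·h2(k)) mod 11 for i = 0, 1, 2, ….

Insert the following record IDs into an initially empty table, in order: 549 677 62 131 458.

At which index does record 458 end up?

549: h=10 => slot 10
677: h=6 => slot 6
62: h=7 => slot 7
131: h=10, h2=2, probe 10,1 => slot 1
458: h=7, h2=9, probe 7,5 => slot 5
Table: [—, 131, —, —, —, 458, 677, 62, —, —, 549]

5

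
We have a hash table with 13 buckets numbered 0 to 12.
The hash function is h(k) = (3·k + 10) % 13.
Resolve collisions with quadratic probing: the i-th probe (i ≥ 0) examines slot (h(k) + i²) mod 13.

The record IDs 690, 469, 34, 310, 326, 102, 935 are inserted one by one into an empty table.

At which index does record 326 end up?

9

Insert 690: h=0, slot 0 empty -> index 0.
Insert 469: h=0, slot 0 occupied -> index 1.
Insert 34: h=8, slot 8 empty -> index 8.
Insert 310: h=4, slot 4 empty -> index 4.
Insert 326: h=0, slots 0,1,4 occupied -> index 9.
Insert 102: h=4, slot 4 occupied -> index 5.
Insert 935: h=7, slot 7 empty -> index 7.
Table: [690, 469, ., ., 310, 102, ., 935, 34, 326, ., ., .]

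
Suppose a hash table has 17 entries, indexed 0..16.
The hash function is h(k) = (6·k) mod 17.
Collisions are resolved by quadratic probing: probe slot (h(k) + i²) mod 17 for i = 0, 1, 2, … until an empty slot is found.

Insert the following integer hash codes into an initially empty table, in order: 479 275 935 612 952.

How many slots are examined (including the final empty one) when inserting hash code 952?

479 hashes to 1; slot 1 is free -> place at 1.
275 hashes to 1; 1 taken -> place at 2.
935 hashes to 0; slot 0 is free -> place at 0.
612 hashes to 0; 0,1 taken -> place at 4.
952 hashes to 0; 0,1,4 taken -> place at 9.
Table: [935, 479, 275, —, 612, —, —, —, —, 952, —, —, —, —, —, —, —]

4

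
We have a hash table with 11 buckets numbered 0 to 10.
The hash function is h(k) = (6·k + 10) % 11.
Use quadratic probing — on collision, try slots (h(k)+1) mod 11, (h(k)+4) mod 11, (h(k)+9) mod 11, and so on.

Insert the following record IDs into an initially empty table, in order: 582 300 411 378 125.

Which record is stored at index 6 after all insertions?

300

Insert 582: h=4, slot 4 empty -> index 4.
Insert 300: h=6, slot 6 empty -> index 6.
Insert 411: h=1, slot 1 empty -> index 1.
Insert 378: h=1, slot 1 occupied -> index 2.
Insert 125: h=1, slots 1,2 occupied -> index 5.
Table: [-, 411, 378, -, 582, 125, 300, -, -, -, -]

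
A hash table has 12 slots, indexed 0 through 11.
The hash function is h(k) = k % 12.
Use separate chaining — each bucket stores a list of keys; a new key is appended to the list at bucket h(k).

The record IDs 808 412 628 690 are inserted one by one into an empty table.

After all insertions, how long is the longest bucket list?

3

808 -> bucket 4
412 -> bucket 4 (collision)
628 -> bucket 4 (collision)
690 -> bucket 6
Final buckets:
0: .
1: .
2: .
3: .
4: 808 -> 412 -> 628
5: .
6: 690
7: .
8: .
9: .
10: .
11: .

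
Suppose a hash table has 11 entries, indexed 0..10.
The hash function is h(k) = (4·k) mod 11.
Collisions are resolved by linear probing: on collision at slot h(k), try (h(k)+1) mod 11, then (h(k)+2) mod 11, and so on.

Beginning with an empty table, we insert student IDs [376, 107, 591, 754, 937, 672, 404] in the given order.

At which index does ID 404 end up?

376 hashes to 8; slot 8 is free → place at 8.
107 hashes to 10; slot 10 is free → place at 10.
591 hashes to 10; 10 taken → place at 0.
754 hashes to 2; slot 2 is free → place at 2.
937 hashes to 8; 8 taken → place at 9.
672 hashes to 4; slot 4 is free → place at 4.
404 hashes to 10; 10,0 taken → place at 1.
Table: [591, 404, 754, ., 672, ., ., ., 376, 937, 107]

1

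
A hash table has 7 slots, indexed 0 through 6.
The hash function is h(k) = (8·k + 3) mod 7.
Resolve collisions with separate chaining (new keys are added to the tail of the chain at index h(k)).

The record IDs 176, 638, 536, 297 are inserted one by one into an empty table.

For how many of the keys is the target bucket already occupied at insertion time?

1

176 → bucket 4
638 → bucket 4 (collision)
536 → bucket 0
297 → bucket 6
Final buckets:
0: 536
1: ∅
2: ∅
3: ∅
4: 176 -> 638
5: ∅
6: 297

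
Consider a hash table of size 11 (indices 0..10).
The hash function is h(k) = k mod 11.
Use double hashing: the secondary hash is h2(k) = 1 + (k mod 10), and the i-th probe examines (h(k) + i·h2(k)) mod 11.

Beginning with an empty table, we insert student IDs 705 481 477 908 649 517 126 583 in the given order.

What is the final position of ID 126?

Insert 705: h=1, slot 1 empty → index 1.
Insert 481: h=8, slot 8 empty → index 8.
Insert 477: h=4, slot 4 empty → index 4.
Insert 908: h=6, slot 6 empty → index 6.
Insert 649: h=0, slot 0 empty → index 0.
Insert 517: h=0, h2=8, slots 0,8 occupied → index 5.
Insert 126: h=5, h2=7, slots 5,1,8,4,0 occupied → index 7.
Insert 583: h=0, h2=4, slots 0,4,8,1,5 occupied → index 9.
Table: [649, 705, —, —, 477, 517, 908, 126, 481, 583, —]

7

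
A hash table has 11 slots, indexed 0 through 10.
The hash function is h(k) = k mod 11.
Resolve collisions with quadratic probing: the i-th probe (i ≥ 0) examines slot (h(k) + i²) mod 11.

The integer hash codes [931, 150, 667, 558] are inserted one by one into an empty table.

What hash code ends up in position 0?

931 hashes to 7; slot 7 is free -> place at 7.
150 hashes to 7; 7 taken -> place at 8.
667 hashes to 7; 7,8 taken -> place at 0.
558 hashes to 8; 8 taken -> place at 9.
Table: [667, ∅, ∅, ∅, ∅, ∅, ∅, 931, 150, 558, ∅]

667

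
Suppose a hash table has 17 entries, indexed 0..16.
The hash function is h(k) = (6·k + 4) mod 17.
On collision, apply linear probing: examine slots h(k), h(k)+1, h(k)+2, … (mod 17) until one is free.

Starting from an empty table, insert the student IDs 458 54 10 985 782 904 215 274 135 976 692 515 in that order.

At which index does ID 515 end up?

458: h=15 => slot 15
54: h=5 => slot 5
10: h=13 => slot 13
985: h=15, probe 15,16 => slot 16
782: h=4 => slot 4
904: h=5, probe 5,6 => slot 6
215: h=2 => slot 2
274: h=16, probe 16,0 => slot 0
135: h=15, probe 15,16,0,1 => slot 1
976: h=12 => slot 12
692: h=8 => slot 8
515: h=0, probe 0,1,2,3 => slot 3
Table: [274, 135, 215, 515, 782, 54, 904, ., 692, ., ., ., 976, 10, ., 458, 985]

3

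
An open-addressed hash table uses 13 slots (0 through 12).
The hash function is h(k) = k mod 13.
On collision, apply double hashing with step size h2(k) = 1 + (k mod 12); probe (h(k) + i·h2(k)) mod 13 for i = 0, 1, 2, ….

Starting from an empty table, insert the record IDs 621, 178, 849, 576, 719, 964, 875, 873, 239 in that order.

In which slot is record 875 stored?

1

621 hashes to 10; slot 10 is free => place at 10.
178 hashes to 9; slot 9 is free => place at 9.
849 hashes to 4; slot 4 is free => place at 4.
576 hashes to 4, h2=1; 4 taken => place at 5.
719 hashes to 4, h2=12; 4 taken => place at 3.
964 hashes to 2; slot 2 is free => place at 2.
875 hashes to 4, h2=12; 4,3,2 taken => place at 1.
873 hashes to 2, h2=10; 2 taken => place at 12.
239 hashes to 5, h2=12; 5,4,3,2,1 taken => place at 0.
Table: [239, 875, 964, 719, 849, 576, —, —, —, 178, 621, —, 873]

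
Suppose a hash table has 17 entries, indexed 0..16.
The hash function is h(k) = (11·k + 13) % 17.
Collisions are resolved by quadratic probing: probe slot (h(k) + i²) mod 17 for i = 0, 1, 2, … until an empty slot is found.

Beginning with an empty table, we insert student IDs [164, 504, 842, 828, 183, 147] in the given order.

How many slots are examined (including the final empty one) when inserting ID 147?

3

164 hashes to 15; slot 15 is free -> place at 15.
504 hashes to 15; 15 taken -> place at 16.
842 hashes to 10; slot 10 is free -> place at 10.
828 hashes to 9; slot 9 is free -> place at 9.
183 hashes to 3; slot 3 is free -> place at 3.
147 hashes to 15; 15,16 taken -> place at 2.
Table: [∅, ∅, 147, 183, ∅, ∅, ∅, ∅, ∅, 828, 842, ∅, ∅, ∅, ∅, 164, 504]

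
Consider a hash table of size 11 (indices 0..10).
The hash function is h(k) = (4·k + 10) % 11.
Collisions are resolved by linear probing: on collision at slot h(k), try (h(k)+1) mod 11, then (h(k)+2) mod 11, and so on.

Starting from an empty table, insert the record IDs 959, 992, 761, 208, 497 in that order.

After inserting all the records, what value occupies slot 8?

959 hashes to 7; slot 7 is free -> place at 7.
992 hashes to 7; 7 taken -> place at 8.
761 hashes to 7; 7,8 taken -> place at 9.
208 hashes to 6; slot 6 is free -> place at 6.
497 hashes to 7; 7,8,9 taken -> place at 10.
Table: [—, —, —, —, —, —, 208, 959, 992, 761, 497]

992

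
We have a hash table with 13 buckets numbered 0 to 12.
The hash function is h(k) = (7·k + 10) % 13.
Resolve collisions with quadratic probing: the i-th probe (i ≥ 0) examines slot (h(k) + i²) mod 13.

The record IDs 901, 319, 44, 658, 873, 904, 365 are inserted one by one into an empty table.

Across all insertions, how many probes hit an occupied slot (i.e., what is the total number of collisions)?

Insert 901: h=12, slot 12 empty -> index 12.
Insert 319: h=7, slot 7 empty -> index 7.
Insert 44: h=6, slot 6 empty -> index 6.
Insert 658: h=1, slot 1 empty -> index 1.
Insert 873: h=11, slot 11 empty -> index 11.
Insert 904: h=7, slot 7 occupied -> index 8.
Insert 365: h=4, slot 4 empty -> index 4.
Table: [_, 658, _, _, 365, _, 44, 319, 904, _, _, 873, 901]

1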